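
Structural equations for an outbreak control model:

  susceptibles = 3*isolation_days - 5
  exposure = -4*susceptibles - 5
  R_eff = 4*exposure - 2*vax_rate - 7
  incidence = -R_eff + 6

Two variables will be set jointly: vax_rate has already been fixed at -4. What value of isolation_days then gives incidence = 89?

With vax_rate held at -4:
Substituting into the exposure equation gives exposure = -12*isolation_days + 15.
Substituting into the R_eff equation gives R_eff = -48*isolation_days + 61.
incidence becomes 48*isolation_days - 55.
Solve 48*isolation_days - 55 = 89: isolation_days = (89 + 55) / 48 = 3.

isolation_days = 3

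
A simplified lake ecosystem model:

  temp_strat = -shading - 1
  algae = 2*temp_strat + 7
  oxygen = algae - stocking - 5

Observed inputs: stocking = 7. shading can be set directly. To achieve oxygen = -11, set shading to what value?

Substituting into the algae equation gives algae = -2*shading + 5.
Substituting into the oxygen equation gives oxygen = -2*shading - 7.
Solve -2*shading - 7 = -11: shading = (-11 + 7) / -2 = 2.

shading = 2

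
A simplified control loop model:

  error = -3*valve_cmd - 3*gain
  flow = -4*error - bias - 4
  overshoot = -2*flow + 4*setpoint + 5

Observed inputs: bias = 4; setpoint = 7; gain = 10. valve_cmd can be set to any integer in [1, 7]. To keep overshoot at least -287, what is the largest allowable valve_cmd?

valve_cmd = 4

Substituting into the error equation gives error = -3*valve_cmd - 30.
Substituting into the flow equation gives flow = 12*valve_cmd + 112.
This gives overshoot = -24*valve_cmd - 191.
Require -24*valve_cmd - 191 ≥ -287, so valve_cmd ≤ 4.
The largest integer in [1, 7] satisfying this is 4.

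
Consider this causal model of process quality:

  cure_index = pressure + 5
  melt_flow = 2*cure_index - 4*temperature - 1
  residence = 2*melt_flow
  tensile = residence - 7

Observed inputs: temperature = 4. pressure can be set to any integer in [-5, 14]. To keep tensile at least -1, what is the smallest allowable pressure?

Substituting into the melt_flow equation gives melt_flow = 2*pressure - 7.
Substituting into the residence equation gives residence = 4*pressure - 14.
So tensile = 4*pressure - 21.
Require 4*pressure - 21 ≥ -1, so pressure ≥ 5.
The smallest integer in [-5, 14] satisfying this is 5.

pressure = 5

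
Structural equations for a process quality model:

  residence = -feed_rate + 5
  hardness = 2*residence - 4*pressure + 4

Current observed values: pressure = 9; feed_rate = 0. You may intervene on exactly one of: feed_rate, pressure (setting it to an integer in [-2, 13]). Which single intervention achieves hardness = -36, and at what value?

set feed_rate = 7

Intervening on feed_rate: with other inputs at their observed values, hardness = -2*feed_rate - 22. Solving for -36 gives feed_rate = 7, within [-2, 13].
Intervening on pressure: hardness = -4*pressure + 14. Reaching -36 requires pressure = 25/2, not an integer.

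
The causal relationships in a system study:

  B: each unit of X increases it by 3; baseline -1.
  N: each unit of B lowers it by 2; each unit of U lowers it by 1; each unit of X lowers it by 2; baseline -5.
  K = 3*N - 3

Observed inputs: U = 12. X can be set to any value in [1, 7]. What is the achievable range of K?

Substituting into the N equation gives N = -8*X - 15.
This gives K = -24*X - 48.
Linear in X, so extremes are at the endpoints: X = 1 gives K = -72; X = 7 gives K = -216.

-216 to -72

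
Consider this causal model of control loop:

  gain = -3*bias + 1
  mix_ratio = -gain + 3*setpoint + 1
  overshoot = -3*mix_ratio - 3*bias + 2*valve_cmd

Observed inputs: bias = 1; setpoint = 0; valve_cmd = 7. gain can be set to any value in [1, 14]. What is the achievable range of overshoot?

11 to 50

Intervening on gain fixes its value directly, overriding its dependence on bias.
Substituting into the mix_ratio equation gives mix_ratio = -gain + 1.
So overshoot = 3*gain + 8.
Linear in gain, so extremes are at the endpoints: gain = 1 gives overshoot = 11; gain = 14 gives overshoot = 50.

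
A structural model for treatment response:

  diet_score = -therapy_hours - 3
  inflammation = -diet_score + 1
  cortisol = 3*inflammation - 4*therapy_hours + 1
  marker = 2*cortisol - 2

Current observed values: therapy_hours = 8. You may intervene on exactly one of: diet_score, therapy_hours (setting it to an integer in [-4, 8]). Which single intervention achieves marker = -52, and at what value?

Intervening on diet_score: with other inputs at their observed values, marker = -6*diet_score - 58. Solving for -52 gives diet_score = -1, within [-4, 8].
Intervening on therapy_hours: marker = -2*therapy_hours + 24. Reaching -52 requires therapy_hours = 38, outside [-4, 8].

set diet_score = -1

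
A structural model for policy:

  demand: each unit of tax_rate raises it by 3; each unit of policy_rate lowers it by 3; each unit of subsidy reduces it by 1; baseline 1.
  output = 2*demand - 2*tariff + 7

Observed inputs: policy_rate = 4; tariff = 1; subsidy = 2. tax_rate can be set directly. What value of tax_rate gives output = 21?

Substituting into the demand equation gives demand = 3*tax_rate - 13.
Substituting into the output equation gives output = 6*tax_rate - 21.
Solve 6*tax_rate - 21 = 21: tax_rate = (21 + 21) / 6 = 7.

tax_rate = 7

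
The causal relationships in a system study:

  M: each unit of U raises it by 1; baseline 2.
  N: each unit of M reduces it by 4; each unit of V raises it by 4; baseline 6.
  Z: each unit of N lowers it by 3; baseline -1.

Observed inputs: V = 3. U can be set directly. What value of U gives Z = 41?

U = 6

Substituting into the N equation gives N = -4*U + 10.
Z becomes 12*U - 31.
Solve 12*U - 31 = 41: U = (41 + 31) / 12 = 6.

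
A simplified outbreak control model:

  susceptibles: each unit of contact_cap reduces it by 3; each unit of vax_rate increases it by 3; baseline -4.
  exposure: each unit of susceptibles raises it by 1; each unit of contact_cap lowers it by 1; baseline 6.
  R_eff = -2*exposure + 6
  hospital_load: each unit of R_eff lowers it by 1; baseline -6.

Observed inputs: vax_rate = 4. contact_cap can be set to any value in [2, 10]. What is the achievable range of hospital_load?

Substituting into the susceptibles equation gives susceptibles = -3*contact_cap + 8.
exposure becomes -4*contact_cap + 14.
R_eff becomes 8*contact_cap - 22.
Substituting into the hospital_load equation gives hospital_load = -8*contact_cap + 16.
Linear in contact_cap, so extremes are at the endpoints: contact_cap = 2 gives hospital_load = 0; contact_cap = 10 gives hospital_load = -64.

-64 to 0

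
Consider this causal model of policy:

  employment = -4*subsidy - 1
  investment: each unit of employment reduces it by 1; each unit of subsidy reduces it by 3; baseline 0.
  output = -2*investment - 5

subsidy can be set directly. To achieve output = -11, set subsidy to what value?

subsidy = 2

Substituting into the investment equation gives investment = subsidy + 1.
This gives output = -2*subsidy - 7.
Solve -2*subsidy - 7 = -11: subsidy = (-11 + 7) / -2 = 2.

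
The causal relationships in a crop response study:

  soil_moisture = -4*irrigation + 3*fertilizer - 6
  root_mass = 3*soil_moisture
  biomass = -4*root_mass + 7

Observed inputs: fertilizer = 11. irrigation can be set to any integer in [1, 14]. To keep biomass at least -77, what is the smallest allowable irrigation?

Substituting into the soil_moisture equation gives soil_moisture = -4*irrigation + 27.
So root_mass = -12*irrigation + 81.
This gives biomass = 48*irrigation - 317.
Require 48*irrigation - 317 ≥ -77, so irrigation ≥ 5.
The smallest integer in [1, 14] satisfying this is 5.

irrigation = 5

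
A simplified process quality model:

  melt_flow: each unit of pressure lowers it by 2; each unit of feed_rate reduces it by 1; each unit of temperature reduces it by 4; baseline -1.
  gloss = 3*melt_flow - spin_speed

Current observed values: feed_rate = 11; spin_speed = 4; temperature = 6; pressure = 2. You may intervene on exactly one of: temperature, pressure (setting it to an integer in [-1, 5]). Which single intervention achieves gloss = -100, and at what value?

set temperature = 4

Intervening on temperature: with other inputs at their observed values, gloss = -12*temperature - 52. Solving for -100 gives temperature = 4, within [-1, 5].
Intervening on pressure: gloss = -6*pressure - 112. Reaching -100 requires pressure = -2, outside [-1, 5].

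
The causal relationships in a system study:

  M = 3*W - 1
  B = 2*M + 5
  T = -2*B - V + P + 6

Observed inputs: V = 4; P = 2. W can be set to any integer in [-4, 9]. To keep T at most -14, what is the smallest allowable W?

Substituting into the B equation gives B = 6*W + 3.
Substituting into the T equation gives T = -12*W - 2.
Require -12*W - 2 ≤ -14, so W ≥ 1.
The smallest integer in [-4, 9] satisfying this is 1.

W = 1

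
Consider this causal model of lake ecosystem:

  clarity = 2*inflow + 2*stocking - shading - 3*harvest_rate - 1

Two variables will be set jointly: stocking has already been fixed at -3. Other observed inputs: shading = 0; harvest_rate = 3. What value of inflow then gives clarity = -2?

inflow = 7

With stocking held at -3:
Substituting into the clarity equation gives clarity = 2*inflow - 16.
Solve 2*inflow - 16 = -2: inflow = (-2 + 16) / 2 = 7.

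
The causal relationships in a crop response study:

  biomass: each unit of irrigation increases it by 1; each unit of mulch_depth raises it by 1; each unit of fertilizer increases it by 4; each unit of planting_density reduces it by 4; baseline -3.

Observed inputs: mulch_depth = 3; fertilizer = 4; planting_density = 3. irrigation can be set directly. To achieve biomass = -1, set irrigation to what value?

irrigation = -5

Substituting into the biomass equation gives biomass = irrigation + 4.
Solve irrigation + 4 = -1: irrigation = (-1 - 4) / 1 = -5.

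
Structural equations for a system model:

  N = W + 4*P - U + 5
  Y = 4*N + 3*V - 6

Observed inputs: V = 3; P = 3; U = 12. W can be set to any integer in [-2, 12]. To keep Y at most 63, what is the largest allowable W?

Substituting into the N equation gives N = W + 5.
Substituting into the Y equation gives Y = 4*W + 23.
Require 4*W + 23 ≤ 63, so W ≤ 10.
The largest integer in [-2, 12] satisfying this is 10.

W = 10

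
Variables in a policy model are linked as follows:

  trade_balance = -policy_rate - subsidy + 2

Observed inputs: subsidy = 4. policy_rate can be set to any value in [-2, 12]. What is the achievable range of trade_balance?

Substituting into the trade_balance equation gives trade_balance = -policy_rate - 2.
Linear in policy_rate, so extremes are at the endpoints: policy_rate = -2 gives trade_balance = 0; policy_rate = 12 gives trade_balance = -14.

-14 to 0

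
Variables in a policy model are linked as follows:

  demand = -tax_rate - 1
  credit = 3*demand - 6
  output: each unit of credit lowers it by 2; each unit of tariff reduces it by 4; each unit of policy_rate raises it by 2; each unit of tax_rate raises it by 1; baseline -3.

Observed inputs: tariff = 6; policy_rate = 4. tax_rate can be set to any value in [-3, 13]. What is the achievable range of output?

-22 to 90

Substituting into the credit equation gives credit = -3*tax_rate - 9.
output becomes 7*tax_rate - 1.
Linear in tax_rate, so extremes are at the endpoints: tax_rate = -3 gives output = -22; tax_rate = 13 gives output = 90.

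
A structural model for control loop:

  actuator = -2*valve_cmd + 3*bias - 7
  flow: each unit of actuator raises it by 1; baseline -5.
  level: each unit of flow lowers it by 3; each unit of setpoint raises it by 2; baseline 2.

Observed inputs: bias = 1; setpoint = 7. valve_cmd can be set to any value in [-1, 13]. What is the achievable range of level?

Substituting into the actuator equation gives actuator = -2*valve_cmd - 4.
Substituting into the flow equation gives flow = -2*valve_cmd - 9.
level becomes 6*valve_cmd + 43.
Linear in valve_cmd, so extremes are at the endpoints: valve_cmd = -1 gives level = 37; valve_cmd = 13 gives level = 121.

37 to 121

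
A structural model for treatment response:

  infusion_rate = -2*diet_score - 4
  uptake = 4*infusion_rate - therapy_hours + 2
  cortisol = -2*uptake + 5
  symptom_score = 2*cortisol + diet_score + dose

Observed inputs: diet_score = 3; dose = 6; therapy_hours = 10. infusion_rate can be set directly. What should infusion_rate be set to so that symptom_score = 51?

Intervening on infusion_rate fixes its value directly, overriding its dependence on diet_score.
Substituting into the uptake equation gives uptake = 4*infusion_rate - 8.
Substituting into the cortisol equation gives cortisol = -8*infusion_rate + 21.
So symptom_score = -16*infusion_rate + 51.
Solve -16*infusion_rate + 51 = 51: infusion_rate = (51 - 51) / -16 = 0.

infusion_rate = 0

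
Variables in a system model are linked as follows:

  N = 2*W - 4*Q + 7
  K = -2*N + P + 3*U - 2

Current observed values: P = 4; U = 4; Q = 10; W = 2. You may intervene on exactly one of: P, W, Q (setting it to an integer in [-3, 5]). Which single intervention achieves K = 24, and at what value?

Intervening on P: K = P + 68. Reaching 24 requires P = -44, outside [-3, 5].
Intervening on W: K = -4*W + 80. Reaching 24 requires W = 14, outside [-3, 5].
Intervening on Q: with other inputs at their observed values, K = 8*Q - 8. Solving for 24 gives Q = 4, within [-3, 5].

set Q = 4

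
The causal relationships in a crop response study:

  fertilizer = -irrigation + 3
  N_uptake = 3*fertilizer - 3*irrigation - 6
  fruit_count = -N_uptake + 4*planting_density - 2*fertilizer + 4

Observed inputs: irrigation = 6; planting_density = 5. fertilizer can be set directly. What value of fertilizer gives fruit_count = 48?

fertilizer = 0

Intervening on fertilizer fixes its value directly, overriding its dependence on irrigation.
Substituting into the N_uptake equation gives N_uptake = 3*fertilizer - 24.
This gives fruit_count = -5*fertilizer + 48.
Solve -5*fertilizer + 48 = 48: fertilizer = (48 - 48) / -5 = 0.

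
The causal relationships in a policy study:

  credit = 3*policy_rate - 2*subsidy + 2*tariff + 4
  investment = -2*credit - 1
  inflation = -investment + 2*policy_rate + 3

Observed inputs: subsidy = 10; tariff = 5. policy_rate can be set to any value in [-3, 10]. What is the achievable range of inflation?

Substituting into the credit equation gives credit = 3*policy_rate - 6.
Substituting into the investment equation gives investment = -6*policy_rate + 11.
This gives inflation = 8*policy_rate - 8.
Linear in policy_rate, so extremes are at the endpoints: policy_rate = -3 gives inflation = -32; policy_rate = 10 gives inflation = 72.

-32 to 72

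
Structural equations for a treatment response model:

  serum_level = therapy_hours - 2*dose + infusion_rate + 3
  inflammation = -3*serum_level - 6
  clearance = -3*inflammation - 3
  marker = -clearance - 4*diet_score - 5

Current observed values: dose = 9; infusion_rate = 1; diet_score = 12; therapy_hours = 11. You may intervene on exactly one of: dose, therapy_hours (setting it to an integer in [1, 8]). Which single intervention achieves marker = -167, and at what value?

Intervening on dose: with other inputs at their observed values, marker = 18*dose - 203. Solving for -167 gives dose = 2, within [1, 8].
Intervening on therapy_hours: marker = -9*therapy_hours + 58. Reaching -167 requires therapy_hours = 25, outside [1, 8].

set dose = 2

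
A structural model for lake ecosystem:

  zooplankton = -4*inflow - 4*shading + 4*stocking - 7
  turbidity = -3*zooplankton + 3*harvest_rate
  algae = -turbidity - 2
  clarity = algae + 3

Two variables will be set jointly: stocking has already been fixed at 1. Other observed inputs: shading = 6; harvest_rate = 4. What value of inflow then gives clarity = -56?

With stocking held at 1:
Substituting into the zooplankton equation gives zooplankton = -4*inflow - 27.
So turbidity = 12*inflow + 93.
So algae = -12*inflow - 95.
This gives clarity = -12*inflow - 92.
Solve -12*inflow - 92 = -56: inflow = (-56 + 92) / -12 = -3.

inflow = -3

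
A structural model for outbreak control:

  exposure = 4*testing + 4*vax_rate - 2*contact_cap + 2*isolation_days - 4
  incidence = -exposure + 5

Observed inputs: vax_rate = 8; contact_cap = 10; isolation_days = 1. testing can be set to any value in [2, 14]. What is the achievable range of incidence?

-61 to -13

Substituting into the exposure equation gives exposure = 4*testing + 10.
So incidence = -4*testing - 5.
Linear in testing, so extremes are at the endpoints: testing = 2 gives incidence = -13; testing = 14 gives incidence = -61.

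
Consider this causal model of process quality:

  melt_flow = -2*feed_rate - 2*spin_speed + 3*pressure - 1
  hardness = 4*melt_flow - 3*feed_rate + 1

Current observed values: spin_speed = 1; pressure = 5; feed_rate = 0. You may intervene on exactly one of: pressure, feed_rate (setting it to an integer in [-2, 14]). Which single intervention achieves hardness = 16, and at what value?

set feed_rate = 3

Intervening on pressure: hardness = 12*pressure - 11. Reaching 16 requires pressure = 9/4, not an integer.
Intervening on feed_rate: with other inputs at their observed values, hardness = -11*feed_rate + 49. Solving for 16 gives feed_rate = 3, within [-2, 14].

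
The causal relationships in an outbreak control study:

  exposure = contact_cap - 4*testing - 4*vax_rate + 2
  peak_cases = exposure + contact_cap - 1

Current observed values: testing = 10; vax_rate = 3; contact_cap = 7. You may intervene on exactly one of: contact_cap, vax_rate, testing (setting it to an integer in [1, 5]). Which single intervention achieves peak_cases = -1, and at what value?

Intervening on contact_cap: peak_cases = 2*contact_cap - 51. Reaching -1 requires contact_cap = 25, outside [1, 5].
Intervening on vax_rate: peak_cases = -4*vax_rate - 25. Reaching -1 requires vax_rate = -6, outside [1, 5].
Intervening on testing: with other inputs at their observed values, peak_cases = -4*testing + 3. Solving for -1 gives testing = 1, within [1, 5].

set testing = 1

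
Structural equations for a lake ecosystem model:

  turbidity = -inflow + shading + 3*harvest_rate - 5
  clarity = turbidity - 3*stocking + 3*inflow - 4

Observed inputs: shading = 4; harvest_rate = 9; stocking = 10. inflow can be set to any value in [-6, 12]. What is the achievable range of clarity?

Substituting into the turbidity equation gives turbidity = -inflow + 26.
Substituting into the clarity equation gives clarity = 2*inflow - 8.
Linear in inflow, so extremes are at the endpoints: inflow = -6 gives clarity = -20; inflow = 12 gives clarity = 16.

-20 to 16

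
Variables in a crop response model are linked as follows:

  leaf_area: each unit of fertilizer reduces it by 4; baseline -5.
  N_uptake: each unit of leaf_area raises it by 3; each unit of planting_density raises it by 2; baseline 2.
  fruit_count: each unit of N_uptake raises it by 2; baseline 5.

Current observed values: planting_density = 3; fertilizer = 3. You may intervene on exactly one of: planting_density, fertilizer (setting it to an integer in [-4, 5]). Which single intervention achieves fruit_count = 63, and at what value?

Intervening on planting_density: fruit_count = 4*planting_density - 93. Reaching 63 requires planting_density = 39, outside [-4, 5].
Intervening on fertilizer: with other inputs at their observed values, fruit_count = -24*fertilizer - 9. Solving for 63 gives fertilizer = -3, within [-4, 5].

set fertilizer = -3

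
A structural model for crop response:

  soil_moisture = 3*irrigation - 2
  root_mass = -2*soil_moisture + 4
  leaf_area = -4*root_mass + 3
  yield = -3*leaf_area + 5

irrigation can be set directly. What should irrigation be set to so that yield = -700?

Substituting into the root_mass equation gives root_mass = -6*irrigation + 8.
Substituting into the leaf_area equation gives leaf_area = 24*irrigation - 29.
yield becomes -72*irrigation + 92.
Solve -72*irrigation + 92 = -700: irrigation = (-700 - 92) / -72 = 11.

irrigation = 11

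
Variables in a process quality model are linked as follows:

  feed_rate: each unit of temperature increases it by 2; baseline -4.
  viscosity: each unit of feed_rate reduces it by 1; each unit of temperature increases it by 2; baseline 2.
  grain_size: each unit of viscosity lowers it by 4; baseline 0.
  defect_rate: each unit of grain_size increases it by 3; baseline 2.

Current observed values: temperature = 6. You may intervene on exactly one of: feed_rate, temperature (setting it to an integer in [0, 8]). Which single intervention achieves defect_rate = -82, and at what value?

set feed_rate = 7

Intervening on feed_rate: with other inputs at their observed values, defect_rate = 12*feed_rate - 166. Solving for -82 gives feed_rate = 7, within [0, 8].
Intervening on temperature: the paths from temperature to defect_rate cancel (net effect zero), leaving defect_rate = -70; -82 is unreachable this way.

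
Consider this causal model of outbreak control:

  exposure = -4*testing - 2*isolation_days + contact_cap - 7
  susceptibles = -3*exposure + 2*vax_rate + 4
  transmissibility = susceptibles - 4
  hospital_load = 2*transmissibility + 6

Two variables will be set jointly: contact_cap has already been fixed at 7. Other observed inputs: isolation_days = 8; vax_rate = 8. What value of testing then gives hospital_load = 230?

With contact_cap held at 7:
Substituting into the exposure equation gives exposure = -4*testing - 16.
So susceptibles = 12*testing + 68.
Substituting into the transmissibility equation gives transmissibility = 12*testing + 64.
hospital_load becomes 24*testing + 134.
Solve 24*testing + 134 = 230: testing = (230 - 134) / 24 = 4.

testing = 4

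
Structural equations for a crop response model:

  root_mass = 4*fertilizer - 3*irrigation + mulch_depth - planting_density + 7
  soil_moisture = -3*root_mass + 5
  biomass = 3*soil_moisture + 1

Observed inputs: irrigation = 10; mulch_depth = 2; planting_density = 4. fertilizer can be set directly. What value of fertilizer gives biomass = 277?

Substituting into the root_mass equation gives root_mass = 4*fertilizer - 25.
Substituting into the soil_moisture equation gives soil_moisture = -12*fertilizer + 80.
Substituting into the biomass equation gives biomass = -36*fertilizer + 241.
Solve -36*fertilizer + 241 = 277: fertilizer = (277 - 241) / -36 = -1.

fertilizer = -1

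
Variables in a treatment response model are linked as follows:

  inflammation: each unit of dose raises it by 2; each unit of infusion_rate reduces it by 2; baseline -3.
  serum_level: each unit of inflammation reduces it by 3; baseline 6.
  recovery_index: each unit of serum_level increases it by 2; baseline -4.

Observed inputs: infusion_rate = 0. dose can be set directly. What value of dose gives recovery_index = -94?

dose = 10

Substituting into the inflammation equation gives inflammation = 2*dose - 3.
serum_level becomes -6*dose + 15.
So recovery_index = -12*dose + 26.
Solve -12*dose + 26 = -94: dose = (-94 - 26) / -12 = 10.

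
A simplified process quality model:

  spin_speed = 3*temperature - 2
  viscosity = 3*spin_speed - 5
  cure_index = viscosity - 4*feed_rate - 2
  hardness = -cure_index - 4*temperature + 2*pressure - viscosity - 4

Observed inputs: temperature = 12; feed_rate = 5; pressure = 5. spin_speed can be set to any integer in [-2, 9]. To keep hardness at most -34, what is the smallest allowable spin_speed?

Intervening on spin_speed fixes its value directly, overriding its dependence on temperature.
Substituting into the cure_index equation gives cure_index = 3*spin_speed - 27.
This gives hardness = -6*spin_speed - 10.
Require -6*spin_speed - 10 ≤ -34, so spin_speed ≥ 4.
The smallest integer in [-2, 9] satisfying this is 4.

spin_speed = 4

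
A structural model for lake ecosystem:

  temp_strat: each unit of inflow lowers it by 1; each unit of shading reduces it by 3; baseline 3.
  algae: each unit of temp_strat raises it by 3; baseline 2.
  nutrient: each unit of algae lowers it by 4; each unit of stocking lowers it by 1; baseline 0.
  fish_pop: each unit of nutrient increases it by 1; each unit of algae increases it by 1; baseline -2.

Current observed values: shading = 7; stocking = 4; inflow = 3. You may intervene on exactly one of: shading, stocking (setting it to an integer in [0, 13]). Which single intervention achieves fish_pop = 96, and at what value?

set shading = 4

Intervening on shading: with other inputs at their observed values, fish_pop = 27*shading - 12. Solving for 96 gives shading = 4, within [0, 13].
Intervening on stocking: fish_pop = -stocking + 181. Reaching 96 requires stocking = 85, outside [0, 13].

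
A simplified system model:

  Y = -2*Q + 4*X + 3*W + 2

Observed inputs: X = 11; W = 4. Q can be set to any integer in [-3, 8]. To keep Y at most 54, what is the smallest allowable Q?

Substituting into the Y equation gives Y = -2*Q + 58.
Require -2*Q + 58 ≤ 54, so Q ≥ 2.
The smallest integer in [-3, 8] satisfying this is 2.

Q = 2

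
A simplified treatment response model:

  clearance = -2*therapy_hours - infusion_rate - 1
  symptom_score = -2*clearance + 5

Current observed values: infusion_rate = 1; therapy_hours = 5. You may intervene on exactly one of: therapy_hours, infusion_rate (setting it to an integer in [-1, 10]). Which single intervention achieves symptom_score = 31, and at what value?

Intervening on therapy_hours: symptom_score = 4*therapy_hours + 9. Reaching 31 requires therapy_hours = 11/2, not an integer.
Intervening on infusion_rate: with other inputs at their observed values, symptom_score = 2*infusion_rate + 27. Solving for 31 gives infusion_rate = 2, within [-1, 10].

set infusion_rate = 2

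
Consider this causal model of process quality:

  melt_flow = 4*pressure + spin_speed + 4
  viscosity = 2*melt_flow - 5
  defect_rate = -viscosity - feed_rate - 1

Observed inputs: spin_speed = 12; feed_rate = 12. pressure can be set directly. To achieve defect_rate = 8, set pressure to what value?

Substituting into the melt_flow equation gives melt_flow = 4*pressure + 16.
viscosity becomes 8*pressure + 27.
This gives defect_rate = -8*pressure - 40.
Solve -8*pressure - 40 = 8: pressure = (8 + 40) / -8 = -6.

pressure = -6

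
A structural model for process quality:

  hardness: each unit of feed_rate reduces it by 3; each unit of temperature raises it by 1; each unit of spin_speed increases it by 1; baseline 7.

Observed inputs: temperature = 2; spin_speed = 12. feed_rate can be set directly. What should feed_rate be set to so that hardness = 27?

feed_rate = -2

Substituting into the hardness equation gives hardness = -3*feed_rate + 21.
Solve -3*feed_rate + 21 = 27: feed_rate = (27 - 21) / -3 = -2.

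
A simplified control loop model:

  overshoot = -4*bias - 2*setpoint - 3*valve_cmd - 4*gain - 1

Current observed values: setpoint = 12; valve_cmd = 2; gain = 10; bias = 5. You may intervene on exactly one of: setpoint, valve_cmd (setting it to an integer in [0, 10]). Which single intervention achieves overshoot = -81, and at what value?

set setpoint = 7

Intervening on setpoint: with other inputs at their observed values, overshoot = -2*setpoint - 67. Solving for -81 gives setpoint = 7, within [0, 10].
Intervening on valve_cmd: overshoot = -3*valve_cmd - 85. Reaching -81 requires valve_cmd = -4/3, not an integer.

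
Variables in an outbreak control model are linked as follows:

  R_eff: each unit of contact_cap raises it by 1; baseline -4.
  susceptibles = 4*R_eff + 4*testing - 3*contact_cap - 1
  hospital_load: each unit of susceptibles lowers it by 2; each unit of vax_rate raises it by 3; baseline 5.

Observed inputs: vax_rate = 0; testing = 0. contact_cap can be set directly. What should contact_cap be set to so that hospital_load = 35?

Substituting into the susceptibles equation gives susceptibles = contact_cap - 17.
This gives hospital_load = -2*contact_cap + 39.
Solve -2*contact_cap + 39 = 35: contact_cap = (35 - 39) / -2 = 2.

contact_cap = 2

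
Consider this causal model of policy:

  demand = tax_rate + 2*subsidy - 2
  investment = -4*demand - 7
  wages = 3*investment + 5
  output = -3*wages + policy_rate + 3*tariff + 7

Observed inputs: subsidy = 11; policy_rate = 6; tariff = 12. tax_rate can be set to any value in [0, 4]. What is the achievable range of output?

Substituting into the demand equation gives demand = tax_rate + 20.
So investment = -4*tax_rate - 87.
Substituting into the wages equation gives wages = -12*tax_rate - 256.
Substituting into the output equation gives output = 36*tax_rate + 817.
Linear in tax_rate, so extremes are at the endpoints: tax_rate = 0 gives output = 817; tax_rate = 4 gives output = 961.

817 to 961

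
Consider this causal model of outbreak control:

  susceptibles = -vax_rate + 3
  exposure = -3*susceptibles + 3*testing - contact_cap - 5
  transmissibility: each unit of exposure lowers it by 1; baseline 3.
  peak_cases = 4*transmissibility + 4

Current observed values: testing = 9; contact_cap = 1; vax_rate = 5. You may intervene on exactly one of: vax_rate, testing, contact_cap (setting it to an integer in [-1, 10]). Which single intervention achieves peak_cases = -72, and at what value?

set contact_cap = 6

Intervening on vax_rate: peak_cases = -12*vax_rate - 32. Reaching -72 requires vax_rate = 10/3, not an integer.
Intervening on testing: peak_cases = -12*testing + 16. Reaching -72 requires testing = 22/3, not an integer.
Intervening on contact_cap: with other inputs at their observed values, peak_cases = 4*contact_cap - 96. Solving for -72 gives contact_cap = 6, within [-1, 10].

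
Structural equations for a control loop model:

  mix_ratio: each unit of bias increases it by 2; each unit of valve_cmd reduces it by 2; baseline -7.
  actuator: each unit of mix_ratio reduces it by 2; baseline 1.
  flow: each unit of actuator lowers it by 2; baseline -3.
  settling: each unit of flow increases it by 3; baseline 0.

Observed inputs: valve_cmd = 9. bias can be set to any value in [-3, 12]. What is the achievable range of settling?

Substituting into the mix_ratio equation gives mix_ratio = 2*bias - 25.
Substituting into the actuator equation gives actuator = -4*bias + 51.
So flow = 8*bias - 105.
So settling = 24*bias - 315.
Linear in bias, so extremes are at the endpoints: bias = -3 gives settling = -387; bias = 12 gives settling = -27.

-387 to -27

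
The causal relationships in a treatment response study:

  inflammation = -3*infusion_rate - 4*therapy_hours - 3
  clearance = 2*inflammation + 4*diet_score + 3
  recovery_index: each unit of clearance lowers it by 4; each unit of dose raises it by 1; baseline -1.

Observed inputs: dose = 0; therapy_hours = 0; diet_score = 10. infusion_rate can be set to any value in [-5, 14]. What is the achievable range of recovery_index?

-269 to 187

Substituting into the inflammation equation gives inflammation = -3*infusion_rate - 3.
clearance becomes -6*infusion_rate + 37.
recovery_index becomes 24*infusion_rate - 149.
Linear in infusion_rate, so extremes are at the endpoints: infusion_rate = -5 gives recovery_index = -269; infusion_rate = 14 gives recovery_index = 187.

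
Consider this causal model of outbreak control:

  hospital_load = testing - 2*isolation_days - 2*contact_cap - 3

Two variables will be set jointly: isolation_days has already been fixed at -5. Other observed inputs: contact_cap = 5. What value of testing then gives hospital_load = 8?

With isolation_days held at -5:
Substituting into the hospital_load equation gives hospital_load = testing - 3.
Solve testing - 3 = 8: testing = (8 + 3) / 1 = 11.

testing = 11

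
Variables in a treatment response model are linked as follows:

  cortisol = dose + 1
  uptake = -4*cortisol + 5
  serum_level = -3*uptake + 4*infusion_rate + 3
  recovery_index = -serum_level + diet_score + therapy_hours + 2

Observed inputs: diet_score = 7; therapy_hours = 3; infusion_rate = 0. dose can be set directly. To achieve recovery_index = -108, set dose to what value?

dose = 10

Substituting into the uptake equation gives uptake = -4*dose + 1.
So serum_level = 12*dose.
recovery_index becomes -12*dose + 12.
Solve -12*dose + 12 = -108: dose = (-108 - 12) / -12 = 10.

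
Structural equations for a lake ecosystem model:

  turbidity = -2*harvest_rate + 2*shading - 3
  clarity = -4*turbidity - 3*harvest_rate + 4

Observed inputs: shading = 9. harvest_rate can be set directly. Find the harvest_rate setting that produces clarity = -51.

Substituting into the turbidity equation gives turbidity = -2*harvest_rate + 15.
clarity becomes 5*harvest_rate - 56.
Solve 5*harvest_rate - 56 = -51: harvest_rate = (-51 + 56) / 5 = 1.

harvest_rate = 1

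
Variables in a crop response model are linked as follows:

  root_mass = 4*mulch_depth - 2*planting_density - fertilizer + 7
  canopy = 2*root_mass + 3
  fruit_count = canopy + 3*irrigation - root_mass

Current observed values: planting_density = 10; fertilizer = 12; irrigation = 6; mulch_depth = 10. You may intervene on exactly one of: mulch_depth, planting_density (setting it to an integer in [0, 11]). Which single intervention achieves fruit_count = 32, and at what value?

set mulch_depth = 9

Intervening on mulch_depth: with other inputs at their observed values, fruit_count = 4*mulch_depth - 4. Solving for 32 gives mulch_depth = 9, within [0, 11].
Intervening on planting_density: fruit_count = -2*planting_density + 56. Reaching 32 requires planting_density = 12, outside [0, 11].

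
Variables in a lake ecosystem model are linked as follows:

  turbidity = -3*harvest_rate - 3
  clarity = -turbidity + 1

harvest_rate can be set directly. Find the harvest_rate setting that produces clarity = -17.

Substituting into the clarity equation gives clarity = 3*harvest_rate + 4.
Solve 3*harvest_rate + 4 = -17: harvest_rate = (-17 - 4) / 3 = -7.

harvest_rate = -7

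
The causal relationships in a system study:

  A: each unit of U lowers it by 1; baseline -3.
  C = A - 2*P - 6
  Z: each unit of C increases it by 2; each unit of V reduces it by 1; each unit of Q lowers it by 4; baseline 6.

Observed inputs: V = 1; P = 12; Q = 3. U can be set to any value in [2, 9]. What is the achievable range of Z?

-91 to -77

Substituting into the C equation gives C = -U - 33.
So Z = -2*U - 73.
Linear in U, so extremes are at the endpoints: U = 2 gives Z = -77; U = 9 gives Z = -91.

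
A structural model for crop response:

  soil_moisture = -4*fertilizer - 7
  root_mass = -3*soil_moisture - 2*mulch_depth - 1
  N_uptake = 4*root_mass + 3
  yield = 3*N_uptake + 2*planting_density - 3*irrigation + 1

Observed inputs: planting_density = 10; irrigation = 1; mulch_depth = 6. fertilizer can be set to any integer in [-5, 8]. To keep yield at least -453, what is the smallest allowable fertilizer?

Substituting into the root_mass equation gives root_mass = 12*fertilizer + 8.
Substituting into the N_uptake equation gives N_uptake = 48*fertilizer + 35.
This gives yield = 144*fertilizer + 123.
Require 144*fertilizer + 123 ≥ -453, so fertilizer ≥ -4.
The smallest integer in [-5, 8] satisfying this is -4.

fertilizer = -4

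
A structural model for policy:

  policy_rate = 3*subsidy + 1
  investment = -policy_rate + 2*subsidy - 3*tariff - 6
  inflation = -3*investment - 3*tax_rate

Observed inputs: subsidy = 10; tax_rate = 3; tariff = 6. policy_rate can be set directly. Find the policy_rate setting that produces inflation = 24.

policy_rate = 7

Intervening on policy_rate fixes its value directly, overriding its dependence on subsidy.
Substituting into the investment equation gives investment = -policy_rate - 4.
Substituting into the inflation equation gives inflation = 3*policy_rate + 3.
Solve 3*policy_rate + 3 = 24: policy_rate = (24 - 3) / 3 = 7.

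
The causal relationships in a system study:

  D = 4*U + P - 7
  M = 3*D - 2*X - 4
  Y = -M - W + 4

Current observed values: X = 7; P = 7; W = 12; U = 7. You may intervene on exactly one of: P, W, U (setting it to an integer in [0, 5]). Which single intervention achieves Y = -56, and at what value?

set P = 1

Intervening on P: with other inputs at their observed values, Y = -3*P - 53. Solving for -56 gives P = 1, within [0, 5].
Intervening on W: Y = -W - 62. Reaching -56 requires W = -6, outside [0, 5].
Intervening on U: Y = -12*U + 10. Reaching -56 requires U = 11/2, not an integer.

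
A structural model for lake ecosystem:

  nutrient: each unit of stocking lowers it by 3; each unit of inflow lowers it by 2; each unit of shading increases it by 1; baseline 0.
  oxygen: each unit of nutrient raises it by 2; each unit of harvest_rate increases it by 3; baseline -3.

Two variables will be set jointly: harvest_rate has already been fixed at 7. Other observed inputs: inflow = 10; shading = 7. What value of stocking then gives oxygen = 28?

With harvest_rate held at 7:
Substituting into the nutrient equation gives nutrient = -3*stocking - 13.
Substituting into the oxygen equation gives oxygen = -6*stocking - 8.
Solve -6*stocking - 8 = 28: stocking = (28 + 8) / -6 = -6.

stocking = -6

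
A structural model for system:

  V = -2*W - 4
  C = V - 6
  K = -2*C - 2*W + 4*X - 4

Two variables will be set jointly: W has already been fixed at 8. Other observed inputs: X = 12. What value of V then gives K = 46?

V = -3

With W held at 8:
Intervening on V fixes its value directly, overriding its dependence on W.
Substituting into the K equation gives K = -2*V + 40.
Solve -2*V + 40 = 46: V = (46 - 40) / -2 = -3.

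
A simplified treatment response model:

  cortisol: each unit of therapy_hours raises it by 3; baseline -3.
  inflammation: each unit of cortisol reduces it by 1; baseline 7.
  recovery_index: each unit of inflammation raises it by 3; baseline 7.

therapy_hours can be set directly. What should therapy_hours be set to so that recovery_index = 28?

Substituting into the inflammation equation gives inflammation = -3*therapy_hours + 10.
recovery_index becomes -9*therapy_hours + 37.
Solve -9*therapy_hours + 37 = 28: therapy_hours = (28 - 37) / -9 = 1.

therapy_hours = 1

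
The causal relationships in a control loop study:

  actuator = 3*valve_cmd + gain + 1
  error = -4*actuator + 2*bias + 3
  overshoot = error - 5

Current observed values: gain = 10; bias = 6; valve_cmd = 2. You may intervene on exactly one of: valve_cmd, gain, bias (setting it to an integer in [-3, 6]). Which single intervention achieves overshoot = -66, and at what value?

set bias = 2

Intervening on valve_cmd: overshoot = -12*valve_cmd - 34. Reaching -66 requires valve_cmd = 8/3, not an integer.
Intervening on gain: overshoot = -4*gain - 18. Reaching -66 requires gain = 12, outside [-3, 6].
Intervening on bias: with other inputs at their observed values, overshoot = 2*bias - 70. Solving for -66 gives bias = 2, within [-3, 6].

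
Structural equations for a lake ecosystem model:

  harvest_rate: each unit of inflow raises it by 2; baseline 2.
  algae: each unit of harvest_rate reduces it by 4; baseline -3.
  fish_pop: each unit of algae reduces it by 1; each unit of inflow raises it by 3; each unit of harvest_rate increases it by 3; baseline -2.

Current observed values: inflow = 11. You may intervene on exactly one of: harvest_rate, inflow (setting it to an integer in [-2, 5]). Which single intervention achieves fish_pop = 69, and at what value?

Intervening on harvest_rate: with other inputs at their observed values, fish_pop = 7*harvest_rate + 34. Solving for 69 gives harvest_rate = 5, within [-2, 5].
Intervening on inflow: fish_pop = 17*inflow + 15. Reaching 69 requires inflow = 54/17, not an integer.

set harvest_rate = 5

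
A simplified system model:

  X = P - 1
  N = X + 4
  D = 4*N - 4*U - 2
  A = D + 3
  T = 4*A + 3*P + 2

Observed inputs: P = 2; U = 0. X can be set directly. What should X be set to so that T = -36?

Intervening on X fixes its value directly, overriding its dependence on P.
Substituting into the D equation gives D = 4*X + 14.
Substituting into the A equation gives A = 4*X + 17.
Substituting into the T equation gives T = 16*X + 76.
Solve 16*X + 76 = -36: X = (-36 - 76) / 16 = -7.

X = -7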